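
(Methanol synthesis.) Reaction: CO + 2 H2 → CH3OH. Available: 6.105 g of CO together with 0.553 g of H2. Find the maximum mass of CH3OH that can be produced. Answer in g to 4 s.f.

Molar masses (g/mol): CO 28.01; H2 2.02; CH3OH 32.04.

n(CO) = 6.105 / 28.01 = 0.2180 mol
n(H2) = 0.5530 / 2.02 = 0.2738 mol
n/ν → CO: 0.2180, H2: 0.1369; H2 is limiting.
n(CH3OH) = (1/2) × 0.2738 = 0.1369 mol
mass = 0.1369 × 32.04 = 4.386 g

4.386 g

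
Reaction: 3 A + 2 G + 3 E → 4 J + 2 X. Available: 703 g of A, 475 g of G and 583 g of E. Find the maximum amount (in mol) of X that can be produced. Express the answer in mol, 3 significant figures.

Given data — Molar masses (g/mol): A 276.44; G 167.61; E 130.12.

n(A) = 703.0 / 276.44 = 2.543 mol
n(G) = 475.0 / 167.61 = 2.834 mol
n(E) = 583.0 / 130.12 = 4.480 mol
n/ν for A = 2.543/3 = 0.8477
n/ν for G = 2.834/2 = 1.417
n/ν for E = 4.480/3 = 1.493
Smallest n/ν is A → limiting reagent.
n(X) = (2/3) × 2.543 = 1.695 mol

1.70 mol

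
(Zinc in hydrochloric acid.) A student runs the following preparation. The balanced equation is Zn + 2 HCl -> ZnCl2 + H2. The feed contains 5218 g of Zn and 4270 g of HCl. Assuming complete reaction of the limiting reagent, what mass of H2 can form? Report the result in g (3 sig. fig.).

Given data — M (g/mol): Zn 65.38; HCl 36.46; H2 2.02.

n(Zn) = 5218 / 65.38 = 79.81 mol
n(HCl) = 4270 / 36.46 = 117.1 mol
n/ν → Zn: 79.81, HCl: 58.55; HCl is limiting.
n(H2) = (1/2) × 117.1 = 58.55 mol
mass = 58.55 × 2.02 = 118.3 g

118 g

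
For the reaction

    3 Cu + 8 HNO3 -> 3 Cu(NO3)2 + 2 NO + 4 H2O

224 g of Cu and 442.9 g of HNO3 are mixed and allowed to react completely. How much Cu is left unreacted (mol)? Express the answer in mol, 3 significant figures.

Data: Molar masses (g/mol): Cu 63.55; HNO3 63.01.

0.889 mol

n(Cu) = 224.0 / 63.55 = 3.525 mol
n(HNO3) = 442.9 / 63.01 = 7.029 mol
n/ν → Cu: 1.175, HNO3: 0.8786; HNO3 is limiting.
Cu consumed = (3/8) × 7.029 = 2.636 mol
Cu remaining = 3.525 − 2.636 = 0.8890 mol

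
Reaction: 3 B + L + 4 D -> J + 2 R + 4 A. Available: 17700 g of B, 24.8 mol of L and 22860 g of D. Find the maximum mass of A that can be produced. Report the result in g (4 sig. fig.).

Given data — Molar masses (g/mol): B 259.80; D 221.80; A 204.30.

18560 g

n(B) = 17700 / 259.80 = 68.13 mol
n(L) = 24.80 mol
n(D) = 22860 / 221.80 = 103.1 mol
n/ν for B = 68.13/3 = 22.71
n/ν for L = 24.80/1 = 24.80
n/ν for D = 103.1/4 = 25.78
Smallest n/ν is B → limiting reagent.
n(A) = (4/3) × 68.13 = 90.84 mol
mass = 90.84 × 204.30 = 18560 g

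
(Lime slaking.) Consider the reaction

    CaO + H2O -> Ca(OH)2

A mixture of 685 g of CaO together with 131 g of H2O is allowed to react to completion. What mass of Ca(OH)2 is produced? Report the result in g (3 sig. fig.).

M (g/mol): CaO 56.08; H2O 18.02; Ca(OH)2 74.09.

n(CaO) = 685.0 / 56.08 = 12.21 mol
n(H2O) = 131.0 / 18.02 = 7.270 mol
n/ν for CaO = 12.21/1 = 12.21
n/ν for H2O = 7.270/1 = 7.270
Smallest n/ν is H2O → limiting reagent.
n(Ca(OH)2) = (1/1) × 7.270 = 7.270 mol
mass = 7.270 × 74.09 = 538.6 g

539 g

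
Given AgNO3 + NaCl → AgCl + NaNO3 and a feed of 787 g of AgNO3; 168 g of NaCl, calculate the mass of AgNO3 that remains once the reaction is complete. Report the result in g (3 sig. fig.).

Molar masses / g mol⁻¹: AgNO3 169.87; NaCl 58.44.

n(AgNO3) = 787.0 / 169.87 = 4.633 mol
n(NaCl) = 168.0 / 58.44 = 2.875 mol
n/ν for AgNO3 = 4.633/1 = 4.633
n/ν for NaCl = 2.875/1 = 2.875
Smallest n/ν is NaCl → limiting reagent.
AgNO3 consumed = (1/1) × 2.875 = 2.875 mol
AgNO3 remaining = 4.633 − 2.875 = 1.758 mol
mass = 1.758 × 169.87 = 298.6 g

299 g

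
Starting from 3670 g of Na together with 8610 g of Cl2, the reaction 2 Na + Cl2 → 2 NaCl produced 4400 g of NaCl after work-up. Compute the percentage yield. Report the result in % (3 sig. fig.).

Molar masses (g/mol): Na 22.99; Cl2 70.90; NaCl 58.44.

47.2 %

n(Na) = 3670 / 22.99 = 159.6 mol
n(Cl2) = 8610 / 70.90 = 121.4 mol
n/ν → Na: 79.80, Cl2: 121.4; Na is limiting.
theoretical n(NaCl) = (2/2) × 159.6 = 159.6 mol → 9327 g
% yield = 4400 / 9327 × 100 = 47.17 %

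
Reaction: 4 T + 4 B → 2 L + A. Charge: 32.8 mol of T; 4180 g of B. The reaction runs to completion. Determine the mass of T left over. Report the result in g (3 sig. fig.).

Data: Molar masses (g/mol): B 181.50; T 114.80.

n(T) = 32.80 mol
n(B) = 4180 / 181.50 = 23.03 mol
n/ν for T = 32.80/4 = 8.200
n/ν for B = 23.03/4 = 5.758
Smallest n/ν is B → limiting reagent.
T consumed = (4/4) × 23.03 = 23.03 mol
T remaining = 32.80 − 23.03 = 9.770 mol
mass = 9.770 × 114.80 = 1122 g

1120 g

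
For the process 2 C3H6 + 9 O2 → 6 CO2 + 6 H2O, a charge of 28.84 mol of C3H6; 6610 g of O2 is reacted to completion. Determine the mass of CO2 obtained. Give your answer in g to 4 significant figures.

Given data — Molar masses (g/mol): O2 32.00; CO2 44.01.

n(C3H6) = 28.84 mol
n(O2) = 6610 / 32.00 = 206.6 mol
n/ν for C3H6 = 28.84/2 = 14.42
n/ν for O2 = 206.6/9 = 22.96
Smallest n/ν is C3H6 → limiting reagent.
n(CO2) = (6/2) × 28.84 = 86.52 mol
mass = 86.52 × 44.01 = 3808 g

3808 g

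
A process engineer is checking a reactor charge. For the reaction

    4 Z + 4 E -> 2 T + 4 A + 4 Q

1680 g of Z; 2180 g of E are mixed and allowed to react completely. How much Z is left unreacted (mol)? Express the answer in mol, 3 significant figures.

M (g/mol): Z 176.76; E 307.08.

n(Z) = 1680 / 176.76 = 9.504 mol
n(E) = 2180 / 307.08 = 7.099 mol
n/ν for Z = 9.504/4 = 2.376
n/ν for E = 7.099/4 = 1.775
Smallest n/ν is E → limiting reagent.
Z consumed = (4/4) × 7.099 = 7.099 mol
Z remaining = 9.504 − 7.099 = 2.405 mol

2.41 mol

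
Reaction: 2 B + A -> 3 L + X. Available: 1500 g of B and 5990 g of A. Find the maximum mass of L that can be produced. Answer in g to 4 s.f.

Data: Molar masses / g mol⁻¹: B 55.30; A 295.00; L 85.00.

n(B) = 1500 / 55.30 = 27.12 mol
n(A) = 5990 / 295.00 = 20.31 mol
n/ν for B = 27.12/2 = 13.56
n/ν for A = 20.31/1 = 20.31
Smallest n/ν is B → limiting reagent.
n(L) = (3/2) × 27.12 = 40.68 mol
mass = 40.68 × 85.00 = 3458 g

3458 g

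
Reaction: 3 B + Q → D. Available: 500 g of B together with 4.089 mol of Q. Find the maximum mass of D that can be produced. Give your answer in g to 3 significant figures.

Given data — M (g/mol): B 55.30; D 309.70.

933 g

n(B) = 500.0 / 55.30 = 9.042 mol
n(Q) = 4.089 mol
n/ν for B = 9.042/3 = 3.014
n/ν for Q = 4.089/1 = 4.089
Smallest n/ν is B → limiting reagent.
n(D) = (1/3) × 9.042 = 3.014 mol
mass = 3.014 × 309.70 = 933.4 g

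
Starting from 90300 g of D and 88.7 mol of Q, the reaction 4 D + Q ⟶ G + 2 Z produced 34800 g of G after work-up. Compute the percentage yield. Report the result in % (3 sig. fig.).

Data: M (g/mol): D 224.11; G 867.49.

n(D) = 90300 / 224.11 = 402.9 mol
n(Q) = 88.70 mol
n/ν → D: 100.7, Q: 88.70; Q is limiting.
theoretical n(G) = (1/1) × 88.70 = 88.70 mol → 76950 g
% yield = 34800 / 76950 × 100 = 45.22 %

45.2 %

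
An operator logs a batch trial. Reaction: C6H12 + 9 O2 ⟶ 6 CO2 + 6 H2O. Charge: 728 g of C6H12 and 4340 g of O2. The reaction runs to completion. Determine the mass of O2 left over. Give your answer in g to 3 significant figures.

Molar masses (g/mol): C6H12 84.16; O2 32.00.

1850 g

n(C6H12) = 728.0 / 84.16 = 8.650 mol
n(O2) = 4340 / 32.00 = 135.6 mol
n/ν for C6H12 = 8.650/1 = 8.650
n/ν for O2 = 135.6/9 = 15.07
Smallest n/ν is C6H12 → limiting reagent.
O2 consumed = (9/1) × 8.650 = 77.85 mol
O2 remaining = 135.6 − 77.85 = 57.75 mol
mass = 57.75 × 32.00 = 1848 g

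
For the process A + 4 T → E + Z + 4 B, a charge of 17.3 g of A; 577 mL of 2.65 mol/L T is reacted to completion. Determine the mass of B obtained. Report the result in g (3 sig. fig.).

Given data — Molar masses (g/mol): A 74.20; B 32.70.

30.5 g

n(A) = 17.30 / 74.20 = 0.2332 mol
n(T) = 2.65 × 577.0/1000 = 1.529 mol
n/ν → A: 0.2332, T: 0.3823; A is limiting.
n(B) = (4/1) × 0.2332 = 0.9328 mol
mass = 0.9328 × 32.70 = 30.50 g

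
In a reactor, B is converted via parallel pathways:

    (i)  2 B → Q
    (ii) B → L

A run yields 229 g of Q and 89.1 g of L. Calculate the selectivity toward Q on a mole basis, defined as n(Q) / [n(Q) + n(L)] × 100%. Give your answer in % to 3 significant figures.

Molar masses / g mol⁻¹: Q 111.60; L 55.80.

56.2 %

n(Q) = 229 / 111.60 = 2.052 mol
n(L) = 89.1 / 55.80 = 1.597 mol
selectivity = 2.052/(2.052+1.597) × 100 = 56.23 %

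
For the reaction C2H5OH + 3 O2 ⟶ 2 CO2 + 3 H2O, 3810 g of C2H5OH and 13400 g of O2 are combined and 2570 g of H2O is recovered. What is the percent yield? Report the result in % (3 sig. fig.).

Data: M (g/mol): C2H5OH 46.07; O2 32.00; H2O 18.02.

n(C2H5OH) = 3810 / 46.07 = 82.70 mol
n(O2) = 13400 / 32.00 = 418.8 mol
n/ν for C2H5OH = 82.70/1 = 82.70
n/ν for O2 = 418.8/3 = 139.6
Smallest n/ν is C2H5OH → limiting reagent.
theoretical n(H2O) = (3/1) × 82.70 = 248.1 mol → 4471 g
% yield = 2570 / 4471 × 100 = 57.48 %

57.5 %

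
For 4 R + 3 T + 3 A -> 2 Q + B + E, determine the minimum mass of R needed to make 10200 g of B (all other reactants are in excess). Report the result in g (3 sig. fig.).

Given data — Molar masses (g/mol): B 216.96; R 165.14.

n(B) = 10200 / 216.96 = 47.01 mol
n(R) = (4/1) × 47.01 = 188.0 mol
mass = 188.0 × 165.14 = 31050 g

31100 g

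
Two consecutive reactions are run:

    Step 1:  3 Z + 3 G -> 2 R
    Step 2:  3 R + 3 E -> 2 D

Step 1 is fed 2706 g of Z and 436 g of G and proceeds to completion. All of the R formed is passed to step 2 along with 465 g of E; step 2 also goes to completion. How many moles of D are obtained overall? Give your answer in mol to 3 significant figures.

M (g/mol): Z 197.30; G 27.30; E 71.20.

Step 1:
n(Z) = 2706 / 197.30 = 13.72 mol
n(G) = 436.0 / 27.30 = 15.97 mol
n/ν → Z: 4.573, G: 5.323; Z is limiting.
n(R) produced = (2/3) × 13.72 = 9.147 mol
Step 2:
n(R) available = 9.147 mol
n(E) = 465.0 / 71.20 = 6.531 mol
n/ν → R: 3.049, E: 2.177; E is limiting.
n(D) = (2/3) × 6.531 = 4.354 mol

4.35 mol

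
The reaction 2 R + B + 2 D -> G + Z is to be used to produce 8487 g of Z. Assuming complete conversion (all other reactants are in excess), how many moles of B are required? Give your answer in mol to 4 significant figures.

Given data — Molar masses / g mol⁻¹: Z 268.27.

n(Z) = 8487 / 268.27 = 31.64 mol
n(B) = (1/1) × 31.64 = 31.64 mol

31.64 mol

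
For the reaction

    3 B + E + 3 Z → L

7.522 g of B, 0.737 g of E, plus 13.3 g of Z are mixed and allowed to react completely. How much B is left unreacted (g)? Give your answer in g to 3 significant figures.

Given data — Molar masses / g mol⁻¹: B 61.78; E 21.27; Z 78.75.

1.10 g

n(B) = 7.522 / 61.78 = 0.1218 mol
n(E) = 0.7370 / 21.27 = 0.03465 mol
n(Z) = 13.30 / 78.75 = 0.1689 mol
n/ν for B = 0.1218/3 = 0.04060
n/ν for E = 0.03465/1 = 0.03465
n/ν for Z = 0.1689/3 = 0.05630
Smallest n/ν is E → limiting reagent.
B consumed = (3/1) × 0.03465 = 0.1040 mol
B remaining = 0.1218 − 0.1040 = 0.01780 mol
mass = 0.01780 × 61.78 = 1.100 g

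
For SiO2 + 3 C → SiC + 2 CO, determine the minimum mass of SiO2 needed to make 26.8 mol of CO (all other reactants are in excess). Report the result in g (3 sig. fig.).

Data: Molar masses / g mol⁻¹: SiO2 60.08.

n(CO) = 26.80 mol
n(SiO2) = (1/2) × 26.80 = 13.40 mol
mass = 13.40 × 60.08 = 805.1 g

805 g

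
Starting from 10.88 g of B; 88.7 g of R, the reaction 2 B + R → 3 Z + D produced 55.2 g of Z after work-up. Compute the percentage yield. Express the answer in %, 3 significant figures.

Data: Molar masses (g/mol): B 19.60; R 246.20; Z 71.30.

n(B) = 10.88 / 19.60 = 0.5551 mol
n(R) = 88.70 / 246.20 = 0.3603 mol
n/ν for B = 0.5551/2 = 0.2776
n/ν for R = 0.3603/1 = 0.3603
Smallest n/ν is B → limiting reagent.
theoretical n(Z) = (3/2) × 0.5551 = 0.8327 mol → 59.37 g
% yield = 55.2 / 59.37 × 100 = 92.98 %

93.0 %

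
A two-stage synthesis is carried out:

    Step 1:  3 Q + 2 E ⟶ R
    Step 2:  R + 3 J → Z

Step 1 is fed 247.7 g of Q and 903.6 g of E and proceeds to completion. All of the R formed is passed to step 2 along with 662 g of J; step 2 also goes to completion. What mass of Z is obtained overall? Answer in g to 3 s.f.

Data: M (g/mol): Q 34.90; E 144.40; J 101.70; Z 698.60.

Step 1:
n(Q) = 247.7 / 34.90 = 7.097 mol
n(E) = 903.6 / 144.40 = 6.258 mol
n/ν → Q: 2.366, E: 3.129; Q is limiting.
n(R) produced = (1/3) × 7.097 = 2.366 mol
Step 2:
n(R) available = 2.366 mol
n(J) = 662.0 / 101.70 = 6.509 mol
n/ν → R: 2.366, J: 2.170; J is limiting.
n(Z) = (1/3) × 6.509 = 2.170 mol
mass = 2.170 × 698.60 = 1516 g

1520 g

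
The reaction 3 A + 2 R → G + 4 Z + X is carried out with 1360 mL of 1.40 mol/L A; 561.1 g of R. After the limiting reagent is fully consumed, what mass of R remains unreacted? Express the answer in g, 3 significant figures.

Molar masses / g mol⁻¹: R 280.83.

n(A) = 1.40 × 1360/1000 = 1.904 mol
n(R) = 561.1 / 280.83 = 1.998 mol
n/ν for A = 1.904/3 = 0.6347
n/ν for R = 1.998/2 = 0.9990
Smallest n/ν is A → limiting reagent.
R consumed = (2/3) × 1.904 = 1.269 mol
R remaining = 1.998 − 1.269 = 0.7290 mol
mass = 0.7290 × 280.83 = 204.7 g

205 g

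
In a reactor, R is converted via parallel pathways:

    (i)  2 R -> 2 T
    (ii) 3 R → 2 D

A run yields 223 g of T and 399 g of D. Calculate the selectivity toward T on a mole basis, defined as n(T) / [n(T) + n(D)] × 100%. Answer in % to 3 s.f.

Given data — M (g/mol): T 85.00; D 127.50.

45.6 %

n(T) = 223 / 85.00 = 2.624 mol
n(D) = 399 / 127.50 = 3.129 mol
selectivity = 2.624/(2.624+3.129) × 100 = 45.61 %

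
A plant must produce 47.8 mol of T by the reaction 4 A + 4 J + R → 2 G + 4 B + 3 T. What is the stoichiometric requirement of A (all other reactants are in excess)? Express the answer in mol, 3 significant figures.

63.7 mol

n(T) = 47.80 mol
n(A) = (4/3) × 47.80 = 63.73 mol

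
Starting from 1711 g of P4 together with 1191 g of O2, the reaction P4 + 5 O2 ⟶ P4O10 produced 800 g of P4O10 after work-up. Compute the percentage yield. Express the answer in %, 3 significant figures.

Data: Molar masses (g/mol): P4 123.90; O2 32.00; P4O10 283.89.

n(P4) = 1711 / 123.90 = 13.81 mol
n(O2) = 1191 / 32.00 = 37.22 mol
n/ν for P4 = 13.81/1 = 13.81
n/ν for O2 = 37.22/5 = 7.444
Smallest n/ν is O2 → limiting reagent.
theoretical n(P4O10) = (1/5) × 37.22 = 7.444 mol → 2113 g
% yield = 800 / 2113 × 100 = 37.86 %

37.9 %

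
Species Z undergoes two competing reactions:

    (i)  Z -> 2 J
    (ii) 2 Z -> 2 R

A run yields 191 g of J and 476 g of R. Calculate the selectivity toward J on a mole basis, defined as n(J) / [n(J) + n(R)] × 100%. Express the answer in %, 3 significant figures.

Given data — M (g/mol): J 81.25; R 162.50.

n(J) = 191 / 81.25 = 2.351 mol
n(R) = 476 / 162.50 = 2.929 mol
selectivity = 2.351/(2.351+2.929) × 100 = 44.53 %

44.5 %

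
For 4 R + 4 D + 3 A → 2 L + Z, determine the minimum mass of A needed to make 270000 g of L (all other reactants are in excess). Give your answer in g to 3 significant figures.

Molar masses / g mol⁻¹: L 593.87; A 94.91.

64700 g

n(L) = 270000 / 593.87 = 454.6 mol
n(A) = (3/2) × 454.6 = 681.9 mol
mass = 681.9 × 94.91 = 64720 g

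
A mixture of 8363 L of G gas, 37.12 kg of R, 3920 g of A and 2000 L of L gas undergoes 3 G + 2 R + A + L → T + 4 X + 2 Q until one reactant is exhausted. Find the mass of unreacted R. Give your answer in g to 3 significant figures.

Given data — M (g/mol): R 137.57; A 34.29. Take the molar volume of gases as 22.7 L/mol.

n(G) = 8363 / 22.7 = 368.4 mol
n(R) = 37.12×1000 / 137.57 = 269.8 mol
n(A) = 3920 / 34.29 = 114.3 mol
n(L) = 2000 / 22.7 = 88.11 mol
n/ν for G = 368.4/3 = 122.8
n/ν for R = 269.8/2 = 134.9
n/ν for A = 114.3/1 = 114.3
n/ν for L = 88.11/1 = 88.11
Smallest n/ν is L → limiting reagent.
R consumed = (2/1) × 88.11 = 176.2 mol
R remaining = 269.8 − 176.2 = 93.60 mol
mass = 93.60 × 137.57 = 12880 g

12900 g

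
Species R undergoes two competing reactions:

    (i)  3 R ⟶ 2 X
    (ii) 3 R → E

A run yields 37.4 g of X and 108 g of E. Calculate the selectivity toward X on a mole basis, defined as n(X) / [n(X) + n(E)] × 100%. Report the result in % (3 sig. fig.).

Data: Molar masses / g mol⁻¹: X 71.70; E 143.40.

n(X) = 37.4 / 71.70 = 0.5216 mol
n(E) = 108 / 143.40 = 0.7531 mol
selectivity = 0.5216/(0.5216+0.7531) × 100 = 40.92 %

40.9 %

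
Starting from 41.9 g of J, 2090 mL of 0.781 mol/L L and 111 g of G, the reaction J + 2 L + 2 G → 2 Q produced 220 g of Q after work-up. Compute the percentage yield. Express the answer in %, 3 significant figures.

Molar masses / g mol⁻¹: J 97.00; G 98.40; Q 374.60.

n(J) = 41.90 / 97.00 = 0.4320 mol
n(L) = 0.781 × 2090/1000 = 1.632 mol
n(G) = 111.0 / 98.40 = 1.128 mol
n/ν for J = 0.4320/1 = 0.4320
n/ν for L = 1.632/2 = 0.8160
n/ν for G = 1.128/2 = 0.5640
Smallest n/ν is J → limiting reagent.
theoretical n(Q) = (2/1) × 0.4320 = 0.8640 mol → 323.7 g
% yield = 220 / 323.7 × 100 = 67.96 %

68.0 %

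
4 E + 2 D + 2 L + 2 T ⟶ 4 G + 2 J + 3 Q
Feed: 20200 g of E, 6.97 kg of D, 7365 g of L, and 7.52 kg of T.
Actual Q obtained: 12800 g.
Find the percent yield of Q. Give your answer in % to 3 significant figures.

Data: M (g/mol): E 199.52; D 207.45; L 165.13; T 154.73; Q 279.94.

n(E) = 20200 / 199.52 = 101.2 mol
n(D) = 6.970×1000 / 207.45 = 33.60 mol
n(L) = 7365 / 165.13 = 44.60 mol
n(T) = 7.520×1000 / 154.73 = 48.60 mol
n/ν for E = 101.2/4 = 25.30
n/ν for D = 33.60/2 = 16.80
n/ν for L = 44.60/2 = 22.30
n/ν for T = 48.60/2 = 24.30
Smallest n/ν is D → limiting reagent.
theoretical n(Q) = (3/2) × 33.60 = 50.40 mol → 14110 g
% yield = 12800 / 14110 × 100 = 90.72 %

90.7 %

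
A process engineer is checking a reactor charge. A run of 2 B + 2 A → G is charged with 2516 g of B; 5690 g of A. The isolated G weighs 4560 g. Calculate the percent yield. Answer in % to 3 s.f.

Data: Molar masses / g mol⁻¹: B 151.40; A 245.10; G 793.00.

69.2 %

n(B) = 2516 / 151.40 = 16.62 mol
n(A) = 5690 / 245.10 = 23.22 mol
n/ν → B: 8.310, A: 11.61; B is limiting.
theoretical n(G) = (1/2) × 16.62 = 8.310 mol → 6590 g
% yield = 4560 / 6590 × 100 = 69.20 %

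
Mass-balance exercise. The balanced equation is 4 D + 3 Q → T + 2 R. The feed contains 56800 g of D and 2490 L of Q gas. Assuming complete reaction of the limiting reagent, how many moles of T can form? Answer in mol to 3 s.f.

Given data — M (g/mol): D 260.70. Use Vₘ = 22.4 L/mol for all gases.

37.1 mol

n(D) = 56800 / 260.70 = 217.9 mol
n(Q) = 2490 / 22.4 = 111.2 mol
n/ν for D = 217.9/4 = 54.48
n/ν for Q = 111.2/3 = 37.07
Smallest n/ν is Q → limiting reagent.
n(T) = (1/3) × 111.2 = 37.07 mol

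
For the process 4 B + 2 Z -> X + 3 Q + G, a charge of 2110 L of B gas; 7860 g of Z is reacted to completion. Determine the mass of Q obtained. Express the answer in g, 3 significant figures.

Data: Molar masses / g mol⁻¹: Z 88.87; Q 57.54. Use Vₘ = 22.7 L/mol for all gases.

4010 g

n(B) = 2110 / 22.7 = 92.95 mol
n(Z) = 7860 / 88.87 = 88.44 mol
n/ν → B: 23.24, Z: 44.22; B is limiting.
n(Q) = (3/4) × 92.95 = 69.71 mol
mass = 69.71 × 57.54 = 4011 g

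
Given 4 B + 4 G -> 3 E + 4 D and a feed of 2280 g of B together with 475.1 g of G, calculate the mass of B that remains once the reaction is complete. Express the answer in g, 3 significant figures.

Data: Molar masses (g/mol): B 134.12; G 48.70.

972 g

n(B) = 2280 / 134.12 = 17.00 mol
n(G) = 475.1 / 48.70 = 9.756 mol
n/ν → B: 4.250, G: 2.439; G is limiting.
B consumed = (4/4) × 9.756 = 9.756 mol
B remaining = 17.00 − 9.756 = 7.244 mol
mass = 7.244 × 134.12 = 971.6 g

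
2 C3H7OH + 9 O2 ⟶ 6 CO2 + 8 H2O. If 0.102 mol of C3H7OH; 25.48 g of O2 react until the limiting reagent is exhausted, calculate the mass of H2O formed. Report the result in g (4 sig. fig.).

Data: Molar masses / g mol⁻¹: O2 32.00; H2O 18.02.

n(C3H7OH) = 0.1020 mol
n(O2) = 25.48 / 32.00 = 0.7963 mol
n/ν → C3H7OH: 0.05100, O2: 0.08848; C3H7OH is limiting.
n(H2O) = (8/2) × 0.1020 = 0.4080 mol
mass = 0.4080 × 18.02 = 7.352 g

7.352 g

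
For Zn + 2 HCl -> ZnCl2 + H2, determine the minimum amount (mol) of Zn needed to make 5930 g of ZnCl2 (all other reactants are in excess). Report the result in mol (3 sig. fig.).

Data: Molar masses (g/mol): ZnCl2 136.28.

43.5 mol

n(ZnCl2) = 5930 / 136.28 = 43.51 mol
n(Zn) = (1/1) × 43.51 = 43.51 mol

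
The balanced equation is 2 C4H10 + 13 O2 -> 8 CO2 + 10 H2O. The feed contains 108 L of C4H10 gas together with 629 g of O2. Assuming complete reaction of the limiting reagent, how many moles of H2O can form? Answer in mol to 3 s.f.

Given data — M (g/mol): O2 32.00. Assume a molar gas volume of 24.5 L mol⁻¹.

15.1 mol

n(C4H10) = 108.0 / 24.5 = 4.408 mol
n(O2) = 629.0 / 32.00 = 19.66 mol
n/ν for C4H10 = 4.408/2 = 2.204
n/ν for O2 = 19.66/13 = 1.512
Smallest n/ν is O2 → limiting reagent.
n(H2O) = (10/13) × 19.66 = 15.12 mol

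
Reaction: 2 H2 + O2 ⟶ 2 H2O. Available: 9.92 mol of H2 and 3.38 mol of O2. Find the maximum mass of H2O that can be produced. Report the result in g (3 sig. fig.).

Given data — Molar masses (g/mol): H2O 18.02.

n(H2) = 9.920 mol
n(O2) = 3.380 mol
n/ν → H2: 4.960, O2: 3.380; O2 is limiting.
n(H2O) = (2/1) × 3.380 = 6.760 mol
mass = 6.760 × 18.02 = 121.8 g

122 g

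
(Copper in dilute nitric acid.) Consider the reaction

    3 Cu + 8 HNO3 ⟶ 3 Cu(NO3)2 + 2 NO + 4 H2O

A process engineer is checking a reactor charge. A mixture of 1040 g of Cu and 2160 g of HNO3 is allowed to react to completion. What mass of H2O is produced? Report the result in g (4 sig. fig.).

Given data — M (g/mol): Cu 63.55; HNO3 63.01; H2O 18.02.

n(Cu) = 1040 / 63.55 = 16.37 mol
n(HNO3) = 2160 / 63.01 = 34.28 mol
n/ν for Cu = 16.37/3 = 5.457
n/ν for HNO3 = 34.28/8 = 4.285
Smallest n/ν is HNO3 → limiting reagent.
n(H2O) = (4/8) × 34.28 = 17.14 mol
mass = 17.14 × 18.02 = 308.9 g

308.9 g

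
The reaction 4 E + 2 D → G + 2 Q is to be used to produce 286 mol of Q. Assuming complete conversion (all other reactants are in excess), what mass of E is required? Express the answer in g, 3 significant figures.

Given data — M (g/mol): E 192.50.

n(Q) = 286.0 mol
n(E) = (4/2) × 286.0 = 572.0 mol
mass = 572.0 × 192.50 = 110100 g

110000 g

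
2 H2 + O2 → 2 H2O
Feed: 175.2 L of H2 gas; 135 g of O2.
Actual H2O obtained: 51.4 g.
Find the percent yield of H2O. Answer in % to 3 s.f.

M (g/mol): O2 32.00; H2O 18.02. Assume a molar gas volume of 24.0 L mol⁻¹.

39.1 %

n(H2) = 175.2 / 24.0 = 7.300 mol
n(O2) = 135.0 / 32.00 = 4.219 mol
n/ν → H2: 3.650, O2: 4.219; H2 is limiting.
theoretical n(H2O) = (2/2) × 7.300 = 7.300 mol → 131.5 g
% yield = 51.4 / 131.5 × 100 = 39.09 %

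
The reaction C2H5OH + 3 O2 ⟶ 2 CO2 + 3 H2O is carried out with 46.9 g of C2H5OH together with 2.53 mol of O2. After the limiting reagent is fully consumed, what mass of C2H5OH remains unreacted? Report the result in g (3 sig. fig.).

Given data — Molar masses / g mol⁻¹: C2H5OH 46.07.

8.05 g

n(C2H5OH) = 46.90 / 46.07 = 1.018 mol
n(O2) = 2.530 mol
n/ν for C2H5OH = 1.018/1 = 1.018
n/ν for O2 = 2.530/3 = 0.8433
Smallest n/ν is O2 → limiting reagent.
C2H5OH consumed = (1/3) × 2.530 = 0.8433 mol
C2H5OH remaining = 1.018 − 0.8433 = 0.1747 mol
mass = 0.1747 × 46.07 = 8.048 g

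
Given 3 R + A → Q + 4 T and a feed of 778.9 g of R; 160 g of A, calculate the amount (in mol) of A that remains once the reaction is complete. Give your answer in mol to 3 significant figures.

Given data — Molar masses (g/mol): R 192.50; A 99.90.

0.253 mol

n(R) = 778.9 / 192.50 = 4.046 mol
n(A) = 160.0 / 99.90 = 1.602 mol
n/ν for R = 4.046/3 = 1.349
n/ν for A = 1.602/1 = 1.602
Smallest n/ν is R → limiting reagent.
A consumed = (1/3) × 4.046 = 1.349 mol
A remaining = 1.602 − 1.349 = 0.2530 mol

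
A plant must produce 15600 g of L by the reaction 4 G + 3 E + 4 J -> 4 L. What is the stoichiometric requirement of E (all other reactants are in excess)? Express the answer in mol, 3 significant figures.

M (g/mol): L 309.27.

37.8 mol

n(L) = 15600 / 309.27 = 50.44 mol
n(E) = (3/4) × 50.44 = 37.83 mol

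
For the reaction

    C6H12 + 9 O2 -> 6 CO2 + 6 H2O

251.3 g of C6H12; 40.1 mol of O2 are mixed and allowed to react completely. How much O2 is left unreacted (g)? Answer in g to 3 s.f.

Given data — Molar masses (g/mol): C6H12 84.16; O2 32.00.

423 g

n(C6H12) = 251.3 / 84.16 = 2.986 mol
n(O2) = 40.10 mol
n/ν → C6H12: 2.986, O2: 4.456; C6H12 is limiting.
O2 consumed = (9/1) × 2.986 = 26.87 mol
O2 remaining = 40.10 − 26.87 = 13.23 mol
mass = 13.23 × 32.00 = 423.4 g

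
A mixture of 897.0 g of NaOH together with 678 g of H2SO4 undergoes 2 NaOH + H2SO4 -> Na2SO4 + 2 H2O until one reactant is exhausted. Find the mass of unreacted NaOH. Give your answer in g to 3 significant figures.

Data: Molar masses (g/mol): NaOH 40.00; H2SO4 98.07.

n(NaOH) = 897.0 / 40.00 = 22.43 mol
n(H2SO4) = 678.0 / 98.07 = 6.913 mol
n/ν for NaOH = 22.43/2 = 11.22
n/ν for H2SO4 = 6.913/1 = 6.913
Smallest n/ν is H2SO4 → limiting reagent.
NaOH consumed = (2/1) × 6.913 = 13.83 mol
NaOH remaining = 22.43 − 13.83 = 8.600 mol
mass = 8.600 × 40.00 = 344.0 g

344 g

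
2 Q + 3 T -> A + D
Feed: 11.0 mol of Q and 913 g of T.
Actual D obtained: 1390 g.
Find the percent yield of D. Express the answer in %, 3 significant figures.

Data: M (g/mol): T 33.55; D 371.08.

n(Q) = 11.00 mol
n(T) = 913.0 / 33.55 = 27.21 mol
n/ν for Q = 11.00/2 = 5.500
n/ν for T = 27.21/3 = 9.070
Smallest n/ν is Q → limiting reagent.
theoretical n(D) = (1/2) × 11.00 = 5.500 mol → 2041 g
% yield = 1390 / 2041 × 100 = 68.10 %

68.1 %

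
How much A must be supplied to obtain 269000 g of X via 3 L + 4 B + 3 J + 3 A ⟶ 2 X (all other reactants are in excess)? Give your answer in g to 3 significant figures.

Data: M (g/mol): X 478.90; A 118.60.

n(X) = 269000 / 478.90 = 561.7 mol
n(A) = (3/2) × 561.7 = 842.6 mol
mass = 842.6 × 118.60 = 99930 g

99900 g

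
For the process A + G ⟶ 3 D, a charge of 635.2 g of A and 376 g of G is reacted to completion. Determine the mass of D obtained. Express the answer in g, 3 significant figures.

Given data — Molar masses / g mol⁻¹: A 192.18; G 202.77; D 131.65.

732 g

n(A) = 635.2 / 192.18 = 3.305 mol
n(G) = 376.0 / 202.77 = 1.854 mol
n/ν for A = 3.305/1 = 3.305
n/ν for G = 1.854/1 = 1.854
Smallest n/ν is G → limiting reagent.
n(D) = (3/1) × 1.854 = 5.562 mol
mass = 5.562 × 131.65 = 732.2 g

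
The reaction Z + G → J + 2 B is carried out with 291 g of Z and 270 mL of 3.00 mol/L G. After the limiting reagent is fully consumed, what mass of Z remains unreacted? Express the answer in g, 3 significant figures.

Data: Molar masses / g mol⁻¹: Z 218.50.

n(Z) = 291.0 / 218.50 = 1.332 mol
n(G) = 3.00 × 270.0/1000 = 0.8100 mol
n/ν for Z = 1.332/1 = 1.332
n/ν for G = 0.8100/1 = 0.8100
Smallest n/ν is G → limiting reagent.
Z consumed = (1/1) × 0.8100 = 0.8100 mol
Z remaining = 1.332 − 0.8100 = 0.5220 mol
mass = 0.5220 × 218.50 = 114.1 g

114 g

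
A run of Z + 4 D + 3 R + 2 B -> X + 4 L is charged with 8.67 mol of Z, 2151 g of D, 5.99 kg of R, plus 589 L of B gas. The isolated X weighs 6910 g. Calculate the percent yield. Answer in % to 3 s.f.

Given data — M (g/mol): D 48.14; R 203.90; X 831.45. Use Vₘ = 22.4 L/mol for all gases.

n(Z) = 8.670 mol
n(D) = 2151 / 48.14 = 44.68 mol
n(R) = 5.990×1000 / 203.90 = 29.38 mol
n(B) = 589.0 / 22.4 = 26.29 mol
n/ν → Z: 8.670, D: 11.17, R: 9.793, B: 13.15; Z is limiting.
theoretical n(X) = (1/1) × 8.670 = 8.670 mol → 7209 g
% yield = 6910 / 7209 × 100 = 95.85 %

95.9 %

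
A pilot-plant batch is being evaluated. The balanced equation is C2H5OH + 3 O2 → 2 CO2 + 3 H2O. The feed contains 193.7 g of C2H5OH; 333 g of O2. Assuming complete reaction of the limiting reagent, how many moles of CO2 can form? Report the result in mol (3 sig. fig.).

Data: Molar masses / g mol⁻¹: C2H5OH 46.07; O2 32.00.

n(C2H5OH) = 193.7 / 46.07 = 4.204 mol
n(O2) = 333.0 / 32.00 = 10.41 mol
n/ν → C2H5OH: 4.204, O2: 3.470; O2 is limiting.
n(CO2) = (2/3) × 10.41 = 6.940 mol

6.94 mol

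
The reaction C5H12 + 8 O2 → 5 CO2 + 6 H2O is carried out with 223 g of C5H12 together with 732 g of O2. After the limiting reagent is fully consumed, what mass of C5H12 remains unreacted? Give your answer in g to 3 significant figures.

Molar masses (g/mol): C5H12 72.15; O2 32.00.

16.7 g

n(C5H12) = 223.0 / 72.15 = 3.091 mol
n(O2) = 732.0 / 32.00 = 22.88 mol
n/ν for C5H12 = 3.091/1 = 3.091
n/ν for O2 = 22.88/8 = 2.860
Smallest n/ν is O2 → limiting reagent.
C5H12 consumed = (1/8) × 22.88 = 2.860 mol
C5H12 remaining = 3.091 − 2.860 = 0.2310 mol
mass = 0.2310 × 72.15 = 16.67 g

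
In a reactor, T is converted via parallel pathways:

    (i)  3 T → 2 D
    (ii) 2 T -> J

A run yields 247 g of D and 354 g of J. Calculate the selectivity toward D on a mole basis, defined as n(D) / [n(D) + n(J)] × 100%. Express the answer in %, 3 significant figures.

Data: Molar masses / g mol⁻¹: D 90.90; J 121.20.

48.2 %

n(D) = 247 / 90.90 = 2.717 mol
n(J) = 354 / 121.20 = 2.921 mol
selectivity = 2.717/(2.717+2.921) × 100 = 48.19 %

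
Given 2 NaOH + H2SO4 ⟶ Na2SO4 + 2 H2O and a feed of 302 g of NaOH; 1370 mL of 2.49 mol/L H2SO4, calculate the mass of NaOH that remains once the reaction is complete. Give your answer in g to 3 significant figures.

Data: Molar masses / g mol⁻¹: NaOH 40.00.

29.1 g

n(NaOH) = 302.0 / 40.00 = 7.550 mol
n(H2SO4) = 2.49 × 1370/1000 = 3.411 mol
n/ν → NaOH: 3.775, H2SO4: 3.411; H2SO4 is limiting.
NaOH consumed = (2/1) × 3.411 = 6.822 mol
NaOH remaining = 7.550 − 6.822 = 0.7280 mol
mass = 0.7280 × 40.00 = 29.12 g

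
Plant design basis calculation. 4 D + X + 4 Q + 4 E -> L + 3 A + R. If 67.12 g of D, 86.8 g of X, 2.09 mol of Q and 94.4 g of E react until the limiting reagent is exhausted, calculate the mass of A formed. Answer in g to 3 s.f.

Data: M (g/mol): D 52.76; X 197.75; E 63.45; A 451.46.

n(D) = 67.12 / 52.76 = 1.272 mol
n(X) = 86.80 / 197.75 = 0.4389 mol
n(Q) = 2.090 mol
n(E) = 94.40 / 63.45 = 1.488 mol
n/ν for D = 1.272/4 = 0.3180
n/ν for X = 0.4389/1 = 0.4389
n/ν for Q = 2.090/4 = 0.5225
n/ν for E = 1.488/4 = 0.3720
Smallest n/ν is D → limiting reagent.
n(A) = (3/4) × 1.272 = 0.9540 mol
mass = 0.9540 × 451.46 = 430.7 g

431 g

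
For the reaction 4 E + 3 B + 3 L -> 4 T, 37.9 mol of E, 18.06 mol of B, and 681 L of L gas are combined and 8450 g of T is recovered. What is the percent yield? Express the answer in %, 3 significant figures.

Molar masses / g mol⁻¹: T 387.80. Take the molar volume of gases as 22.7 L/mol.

90.5 %

n(E) = 37.90 mol
n(B) = 18.06 mol
n(L) = 681.0 / 22.7 = 30.00 mol
n/ν → E: 9.475, B: 6.020, L: 10.00; B is limiting.
theoretical n(T) = (4/3) × 18.06 = 24.08 mol → 9338 g
% yield = 8450 / 9338 × 100 = 90.49 %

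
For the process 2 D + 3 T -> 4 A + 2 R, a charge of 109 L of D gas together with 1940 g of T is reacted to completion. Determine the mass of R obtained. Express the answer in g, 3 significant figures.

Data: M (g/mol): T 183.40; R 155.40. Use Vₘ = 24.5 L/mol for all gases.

n(D) = 109.0 / 24.5 = 4.449 mol
n(T) = 1940 / 183.40 = 10.58 mol
n/ν for D = 4.449/2 = 2.225
n/ν for T = 10.58/3 = 3.527
Smallest n/ν is D → limiting reagent.
n(R) = (2/2) × 4.449 = 4.449 mol
mass = 4.449 × 155.40 = 691.4 g

691 g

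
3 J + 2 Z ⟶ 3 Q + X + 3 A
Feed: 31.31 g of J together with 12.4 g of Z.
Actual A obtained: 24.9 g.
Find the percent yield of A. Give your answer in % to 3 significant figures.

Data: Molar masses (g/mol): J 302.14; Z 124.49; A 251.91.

n(J) = 31.31 / 302.14 = 0.1036 mol
n(Z) = 12.40 / 124.49 = 0.09961 mol
n/ν → J: 0.03453, Z: 0.04981; J is limiting.
theoretical n(A) = (3/3) × 0.1036 = 0.1036 mol → 26.10 g
% yield = 24.9 / 26.10 × 100 = 95.40 %

95.4 %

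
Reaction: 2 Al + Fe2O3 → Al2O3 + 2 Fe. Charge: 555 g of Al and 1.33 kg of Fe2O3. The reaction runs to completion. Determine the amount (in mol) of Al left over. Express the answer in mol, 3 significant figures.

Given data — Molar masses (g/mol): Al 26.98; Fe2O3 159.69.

n(Al) = 555.0 / 26.98 = 20.57 mol
n(Fe2O3) = 1.330×1000 / 159.69 = 8.329 mol
n/ν → Al: 10.29, Fe2O3: 8.329; Fe2O3 is limiting.
Al consumed = (2/1) × 8.329 = 16.66 mol
Al remaining = 20.57 − 16.66 = 3.910 mol

3.91 mol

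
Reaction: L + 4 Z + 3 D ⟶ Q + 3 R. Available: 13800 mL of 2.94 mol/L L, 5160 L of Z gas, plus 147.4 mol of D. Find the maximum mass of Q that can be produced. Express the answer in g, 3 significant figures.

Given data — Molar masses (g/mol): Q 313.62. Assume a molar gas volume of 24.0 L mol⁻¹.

n(L) = 2.94 × 13800/1000 = 40.57 mol
n(Z) = 5160 / 24.0 = 215.0 mol
n(D) = 147.4 mol
n/ν for L = 40.57/1 = 40.57
n/ν for Z = 215.0/4 = 53.75
n/ν for D = 147.4/3 = 49.13
Smallest n/ν is L → limiting reagent.
n(Q) = (1/1) × 40.57 = 40.57 mol
mass = 40.57 × 313.62 = 12720 g

12700 g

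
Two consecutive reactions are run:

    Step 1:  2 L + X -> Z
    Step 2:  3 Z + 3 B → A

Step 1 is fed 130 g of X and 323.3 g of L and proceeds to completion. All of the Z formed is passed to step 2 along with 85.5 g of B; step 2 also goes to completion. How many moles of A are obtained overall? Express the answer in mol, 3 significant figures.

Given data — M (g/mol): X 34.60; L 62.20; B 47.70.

Step 1:
n(X) = 130.0 / 34.60 = 3.757 mol
n(L) = 323.3 / 62.20 = 5.198 mol
n/ν for X = 3.757/1 = 3.757
n/ν for L = 5.198/2 = 2.599
Smallest n/ν is L → limiting reagent.
n(Z) produced = (1/2) × 5.198 = 2.599 mol
Step 2:
n(Z) available = 2.599 mol
n(B) = 85.50 / 47.70 = 1.792 mol
n/ν for Z = 2.599/3 = 0.8663
n/ν for B = 1.792/3 = 0.5973
Smallest n/ν is B → limiting reagent.
n(A) = (1/3) × 1.792 = 0.5973 mol

0.597 mol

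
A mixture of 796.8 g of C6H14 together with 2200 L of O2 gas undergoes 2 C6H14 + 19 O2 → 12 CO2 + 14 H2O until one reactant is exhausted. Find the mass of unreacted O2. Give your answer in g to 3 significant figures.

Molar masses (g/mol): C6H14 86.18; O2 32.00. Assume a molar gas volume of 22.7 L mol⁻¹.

291 g

n(C6H14) = 796.8 / 86.18 = 9.246 mol
n(O2) = 2200 / 22.7 = 96.92 mol
n/ν → C6H14: 4.623, O2: 5.101; C6H14 is limiting.
O2 consumed = (19/2) × 9.246 = 87.84 mol
O2 remaining = 96.92 − 87.84 = 9.080 mol
mass = 9.080 × 32.00 = 290.6 g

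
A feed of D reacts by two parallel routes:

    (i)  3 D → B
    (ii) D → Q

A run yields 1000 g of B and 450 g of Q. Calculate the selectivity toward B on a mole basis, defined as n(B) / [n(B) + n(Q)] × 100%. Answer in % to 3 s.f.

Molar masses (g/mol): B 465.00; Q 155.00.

n(B) = 1000 / 465.00 = 2.151 mol
n(Q) = 450 / 155.00 = 2.903 mol
selectivity = 2.151/(2.151+2.903) × 100 = 42.56 %

42.6 %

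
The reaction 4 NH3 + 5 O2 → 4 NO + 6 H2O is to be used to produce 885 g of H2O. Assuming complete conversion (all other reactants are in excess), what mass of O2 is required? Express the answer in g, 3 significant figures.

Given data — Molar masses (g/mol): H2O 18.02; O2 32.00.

1310 g

n(H2O) = 885 / 18.02 = 49.11 mol
n(O2) = (5/6) × 49.11 = 40.93 mol
mass = 40.93 × 32.00 = 1310 g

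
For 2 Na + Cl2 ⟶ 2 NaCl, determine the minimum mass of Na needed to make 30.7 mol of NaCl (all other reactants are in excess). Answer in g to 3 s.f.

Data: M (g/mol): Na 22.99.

n(NaCl) = 30.70 mol
n(Na) = (2/2) × 30.70 = 30.70 mol
mass = 30.70 × 22.99 = 705.8 g

706 g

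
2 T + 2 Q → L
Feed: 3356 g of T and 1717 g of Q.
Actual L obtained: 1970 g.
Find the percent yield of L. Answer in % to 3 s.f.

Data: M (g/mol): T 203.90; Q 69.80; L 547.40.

n(T) = 3356 / 203.90 = 16.46 mol
n(Q) = 1717 / 69.80 = 24.60 mol
n/ν for T = 16.46/2 = 8.230
n/ν for Q = 24.60/2 = 12.30
Smallest n/ν is T → limiting reagent.
theoretical n(L) = (1/2) × 16.46 = 8.230 mol → 4505 g
% yield = 1970 / 4505 × 100 = 43.73 %

43.7 %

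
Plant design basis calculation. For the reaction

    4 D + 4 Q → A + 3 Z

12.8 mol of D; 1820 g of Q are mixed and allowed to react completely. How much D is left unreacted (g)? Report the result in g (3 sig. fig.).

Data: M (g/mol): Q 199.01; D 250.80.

917 g

n(D) = 12.80 mol
n(Q) = 1820 / 199.01 = 9.145 mol
n/ν for D = 12.80/4 = 3.200
n/ν for Q = 9.145/4 = 2.286
Smallest n/ν is Q → limiting reagent.
D consumed = (4/4) × 9.145 = 9.145 mol
D remaining = 12.80 − 9.145 = 3.655 mol
mass = 3.655 × 250.80 = 916.7 g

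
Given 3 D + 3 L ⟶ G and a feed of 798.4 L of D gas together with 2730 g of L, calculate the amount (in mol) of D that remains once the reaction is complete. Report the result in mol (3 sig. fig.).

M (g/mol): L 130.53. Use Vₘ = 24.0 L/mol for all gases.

n(D) = 798.4 / 24.0 = 33.27 mol
n(L) = 2730 / 130.53 = 20.91 mol
n/ν → D: 11.09, L: 6.970; L is limiting.
D consumed = (3/3) × 20.91 = 20.91 mol
D remaining = 33.27 − 20.91 = 12.36 mol

12.4 mol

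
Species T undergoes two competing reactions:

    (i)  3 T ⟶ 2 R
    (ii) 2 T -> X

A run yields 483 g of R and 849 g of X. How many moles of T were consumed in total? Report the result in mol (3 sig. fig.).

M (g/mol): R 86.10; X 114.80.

23.2 mol

n(R) = 483 / 86.10 = 5.610 mol
n(X) = 849 / 114.80 = 7.395 mol
n(T) via (i) = (3/2)×5.610 = 8.415 mol
n(T) via (ii) = (2/1)×7.395 = 14.79 mol
total n(T) = 8.415 + 14.79 = 23.21 mol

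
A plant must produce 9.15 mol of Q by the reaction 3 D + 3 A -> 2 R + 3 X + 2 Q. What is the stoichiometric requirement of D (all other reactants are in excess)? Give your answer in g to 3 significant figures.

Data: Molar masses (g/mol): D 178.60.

2450 g

n(Q) = 9.150 mol
n(D) = (3/2) × 9.150 = 13.73 mol
mass = 13.73 × 178.60 = 2452 g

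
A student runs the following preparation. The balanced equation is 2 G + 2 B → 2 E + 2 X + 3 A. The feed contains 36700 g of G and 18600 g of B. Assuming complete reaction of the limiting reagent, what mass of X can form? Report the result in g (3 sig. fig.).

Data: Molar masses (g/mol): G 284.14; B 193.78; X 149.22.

n(G) = 36700 / 284.14 = 129.2 mol
n(B) = 18600 / 193.78 = 95.99 mol
n/ν for G = 129.2/2 = 64.60
n/ν for B = 95.99/2 = 48.00
Smallest n/ν is B → limiting reagent.
n(X) = (2/2) × 95.99 = 95.99 mol
mass = 95.99 × 149.22 = 14320 g

14300 g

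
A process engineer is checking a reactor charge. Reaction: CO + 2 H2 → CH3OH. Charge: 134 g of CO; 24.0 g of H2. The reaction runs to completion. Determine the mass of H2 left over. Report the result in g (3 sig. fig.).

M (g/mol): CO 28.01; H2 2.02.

n(CO) = 134.0 / 28.01 = 4.784 mol
n(H2) = 24.00 / 2.02 = 11.88 mol
n/ν for CO = 4.784/1 = 4.784
n/ν for H2 = 11.88/2 = 5.940
Smallest n/ν is CO → limiting reagent.
H2 consumed = (2/1) × 4.784 = 9.568 mol
H2 remaining = 11.88 − 9.568 = 2.312 mol
mass = 2.312 × 2.02 = 4.670 g

4.67 g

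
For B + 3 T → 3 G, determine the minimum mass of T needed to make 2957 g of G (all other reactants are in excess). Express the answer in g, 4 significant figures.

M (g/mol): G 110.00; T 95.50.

n(G) = 2957 / 110.00 = 26.88 mol
n(T) = (3/3) × 26.88 = 26.88 mol
mass = 26.88 × 95.50 = 2567 g

2567 g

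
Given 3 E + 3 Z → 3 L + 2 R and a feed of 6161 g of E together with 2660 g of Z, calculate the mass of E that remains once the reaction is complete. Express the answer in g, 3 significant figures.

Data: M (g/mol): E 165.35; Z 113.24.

2280 g

n(E) = 6161 / 165.35 = 37.26 mol
n(Z) = 2660 / 113.24 = 23.49 mol
n/ν for E = 37.26/3 = 12.42
n/ν for Z = 23.49/3 = 7.830
Smallest n/ν is Z → limiting reagent.
E consumed = (3/3) × 23.49 = 23.49 mol
E remaining = 37.26 − 23.49 = 13.77 mol
mass = 13.77 × 165.35 = 2277 g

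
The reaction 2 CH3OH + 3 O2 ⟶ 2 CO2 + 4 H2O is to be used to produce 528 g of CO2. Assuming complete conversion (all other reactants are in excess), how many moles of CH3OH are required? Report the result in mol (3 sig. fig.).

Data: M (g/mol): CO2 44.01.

12.0 mol

n(CO2) = 528 / 44.01 = 12.00 mol
n(CH3OH) = (2/2) × 12.00 = 12.00 mol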